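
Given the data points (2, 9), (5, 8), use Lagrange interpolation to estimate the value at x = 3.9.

Lagrange interpolation formula:
P(x) = Σ yᵢ × Lᵢ(x)
where Lᵢ(x) = Π_{j≠i} (x - xⱼ)/(xᵢ - xⱼ)

L_0(3.9) = (3.9 - 5)/(2 - 5) = 0.366667
L_1(3.9) = (3.9 - 2)/(5 - 2) = 0.633333

P(3.9) = 9×L_0(3.9) + 8×L_1(3.9)
P(3.9) = 8.366667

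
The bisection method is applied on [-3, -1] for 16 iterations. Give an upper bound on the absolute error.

Bisection error bound: |error| ≤ (b-a)/2^n
|error| ≤ (-1 - (-3))/2^16 = 2/2^16
|error| ≤ 0.0000305176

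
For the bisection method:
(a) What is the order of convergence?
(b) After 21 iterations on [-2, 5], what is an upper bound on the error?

(a) Bisection has linear (order 1) convergence; the error is halved each step.

(b) Error bound = (b-a)/2^n = (5 - (-2))/2^{21}
    = 7/2^{21}

(a) 1 (linear); (b) error ≤ 3.34e-06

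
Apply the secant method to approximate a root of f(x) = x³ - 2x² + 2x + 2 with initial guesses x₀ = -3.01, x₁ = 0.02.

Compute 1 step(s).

f(x) = x³ - 2x² + 2x + 2
x₀ = -3.01, x₁ = 0.02

Secant formula: x_{n+1} = x_n - f(x_n)(x_n - x_{n-1})/(f(x_n) - f(x_{n-1}))

Iteration 1:
  f(-3.010000) = -49.411101
  f(0.020000) = 2.039208
  x_2 = 0.020000 - 2.039208×(0.020000 - (-3.010000))/(2.039208 - (-49.411101))
       = -0.100093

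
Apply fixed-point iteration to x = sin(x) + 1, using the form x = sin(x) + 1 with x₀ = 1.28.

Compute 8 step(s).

Equation: x = sin(x) + 1
Fixed-point form: x = sin(x) + 1
x₀ = 1.28

x_1 = g(1.280000) = 1.958016
x_2 = g(1.958016) = 1.925963
x_3 = g(1.925963) = 1.937589
x_4 = g(1.937589) = 1.933482
x_5 = g(1.933482) = 1.934947
x_6 = g(1.934947) = 1.934427
x_7 = g(1.934427) = 1.934612
x_8 = g(1.934612) = 1.934546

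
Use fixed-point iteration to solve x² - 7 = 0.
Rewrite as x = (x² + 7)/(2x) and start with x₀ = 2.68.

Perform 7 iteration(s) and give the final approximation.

Equation: x² - 7 = 0
Fixed-point form: x = (x² + 7)/(2x)
x₀ = 2.68

x_1 = g(2.680000) = 2.645970
x_2 = g(2.645970) = 2.645751
x_3 = g(2.645751) = 2.645751
x_4 = g(2.645751) = 2.645751
x_5 = g(2.645751) = 2.645751
x_6 = g(2.645751) = 2.645751
x_7 = g(2.645751) = 2.645751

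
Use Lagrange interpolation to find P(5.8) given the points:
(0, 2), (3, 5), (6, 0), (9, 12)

Lagrange interpolation formula:
P(x) = Σ yᵢ × Lᵢ(x)
where Lᵢ(x) = Π_{j≠i} (x - xⱼ)/(xᵢ - xⱼ)

L_0(5.8) = (5.8 - 3)/(0 - 3) × (5.8 - 6)/(0 - 6) × (5.8 - 9)/(0 - 9) = -0.011062
L_1(5.8) = (5.8 - 0)/(3 - 0) × (5.8 - 6)/(3 - 6) × (5.8 - 9)/(3 - 9) = 0.068741
L_2(5.8) = (5.8 - 0)/(6 - 0) × (5.8 - 3)/(6 - 3) × (5.8 - 9)/(6 - 9) = 0.962370
L_3(5.8) = (5.8 - 0)/(9 - 0) × (5.8 - 3)/(9 - 3) × (5.8 - 6)/(9 - 6) = -0.020049

P(5.8) = 2×L_0(5.8) + 5×L_1(5.8) + 0×L_2(5.8) + 12×L_3(5.8)
P(5.8) = 0.080988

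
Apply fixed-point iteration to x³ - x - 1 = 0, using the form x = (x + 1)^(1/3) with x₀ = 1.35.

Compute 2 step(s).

Equation: x³ - x - 1 = 0
Fixed-point form: x = (x + 1)^(1/3)
x₀ = 1.35

x_1 = g(1.350000) = 1.329503
x_2 = g(1.329503) = 1.325626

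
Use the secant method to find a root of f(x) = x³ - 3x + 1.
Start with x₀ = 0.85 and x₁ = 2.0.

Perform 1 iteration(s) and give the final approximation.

f(x) = x³ - 3x + 1
x₀ = 0.85, x₁ = 2.0

Secant formula: x_{n+1} = x_n - f(x_n)(x_n - x_{n-1})/(f(x_n) - f(x_{n-1}))

Iteration 1:
  f(0.850000) = -0.935875
  f(2.000000) = 3.000000
  x_2 = 2.000000 - 3.000000×(2.000000 - 0.850000)/(3.000000 - (-0.935875))
       = 1.123448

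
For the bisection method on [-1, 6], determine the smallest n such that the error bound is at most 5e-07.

We need (b-a)/2^n ≤ 5e-07
(6 - (-1))/2^n ≤ 5e-07
7/2^n ≤ 5e-07
2^n ≥ 14000000
n ≥ log₂(14000000) = 23.74
n ≥ 24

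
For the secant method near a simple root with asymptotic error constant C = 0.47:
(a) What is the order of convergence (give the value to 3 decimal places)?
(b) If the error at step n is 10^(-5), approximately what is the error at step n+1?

(a) Secant method has superlinear convergence with order φ = (1+√5)/2 ≈ 1.618.
    This means |e_{n+1}| ≈ C|e_n|^1.618.

(b) With |e_n| = 10^(-5) and C = 0.47:
    |e_{n+1}| ≈ 0.47 × (10^(-5))^1.618 = 0.47 × 10^(-8.09)

(a) ≈ 1.618 (golden ratio); (b) |e_{n+1}| ≈ 3.819e-09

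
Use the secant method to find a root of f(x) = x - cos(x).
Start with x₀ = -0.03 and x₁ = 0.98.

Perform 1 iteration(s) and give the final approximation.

f(x) = x - cos(x)
x₀ = -0.03, x₁ = 0.98

Secant formula: x_{n+1} = x_n - f(x_n)(x_n - x_{n-1})/(f(x_n) - f(x_{n-1}))

Iteration 1:
  f(-0.030000) = -1.029550
  f(0.980000) = 0.422977
  x_2 = 0.980000 - 0.422977×(0.980000 - (-0.030000))/(0.422977 - (-1.029550))
       = 0.685887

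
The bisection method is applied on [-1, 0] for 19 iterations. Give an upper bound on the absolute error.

Bisection error bound: |error| ≤ (b-a)/2^n
|error| ≤ (0 - (-1))/2^19 = 1/2^19
|error| ≤ 0.0000019073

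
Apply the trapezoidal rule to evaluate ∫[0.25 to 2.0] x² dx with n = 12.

f(x) = x²
a = 0.25, b = 2.0, n = 12
h = (b - a)/n = 0.145833

Trapezoidal rule: (h/2)[f(x₀) + 2f(x₁) + 2f(x₂) + ... + f(xₙ)]

x_0 = 0.2500, f(x_0) = 0.062500, coefficient = 1
x_1 = 0.3958, f(x_1) = 0.156684, coefficient = 2
x_2 = 0.5417, f(x_2) = 0.293403, coefficient = 2
x_3 = 0.6875, f(x_3) = 0.472656, coefficient = 2
x_4 = 0.8333, f(x_4) = 0.694444, coefficient = 2
x_5 = 0.9792, f(x_5) = 0.958767, coefficient = 2
x_6 = 1.1250, f(x_6) = 1.265625, coefficient = 2
x_7 = 1.2708, f(x_7) = 1.615017, coefficient = 2
x_8 = 1.4167, f(x_8) = 2.006944, coefficient = 2
x_9 = 1.5625, f(x_9) = 2.441406, coefficient = 2
x_10 = 1.7083, f(x_10) = 2.918403, coefficient = 2
x_11 = 1.8542, f(x_11) = 3.437934, coefficient = 2
x_12 = 2.0000, f(x_12) = 4.000000, coefficient = 1

I ≈ (0.145833/2) × 36.585069 = 2.667661
Exact value: 2.661458
Error: 0.006203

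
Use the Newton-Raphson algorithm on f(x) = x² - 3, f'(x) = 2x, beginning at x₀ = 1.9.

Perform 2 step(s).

f(x) = x² - 3
f'(x) = 2x
x₀ = 1.9

Newton-Raphson formula: x_{n+1} = x_n - f(x_n)/f'(x_n)

Iteration 1:
  f(1.900000) = 0.610000
  f'(1.900000) = 3.800000
  x_1 = 1.900000 - 0.610000/3.800000 = 1.739474
Iteration 2:
  f(1.739474) = 0.025769
  f'(1.739474) = 3.478947
  x_2 = 1.739474 - 0.025769/3.478947 = 1.732067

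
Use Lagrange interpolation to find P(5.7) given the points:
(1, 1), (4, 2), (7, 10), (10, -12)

Lagrange interpolation formula:
P(x) = Σ yᵢ × Lᵢ(x)
where Lᵢ(x) = Π_{j≠i} (x - xⱼ)/(xᵢ - xⱼ)

L_0(5.7) = (5.7 - 4)/(1 - 4) × (5.7 - 7)/(1 - 7) × (5.7 - 10)/(1 - 10) = -0.058660
L_1(5.7) = (5.7 - 1)/(4 - 1) × (5.7 - 7)/(4 - 7) × (5.7 - 10)/(4 - 10) = 0.486537
L_2(5.7) = (5.7 - 1)/(7 - 1) × (5.7 - 4)/(7 - 4) × (5.7 - 10)/(7 - 10) = 0.636241
L_3(5.7) = (5.7 - 1)/(10 - 1) × (5.7 - 4)/(10 - 4) × (5.7 - 7)/(10 - 7) = -0.064117

P(5.7) = 1×L_0(5.7) + 2×L_1(5.7) + 10×L_2(5.7) + (-12)×L_3(5.7)
P(5.7) = 8.046228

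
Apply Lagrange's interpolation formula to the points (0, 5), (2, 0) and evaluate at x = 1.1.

Lagrange interpolation formula:
P(x) = Σ yᵢ × Lᵢ(x)
where Lᵢ(x) = Π_{j≠i} (x - xⱼ)/(xᵢ - xⱼ)

L_0(1.1) = (1.1 - 2)/(0 - 2) = 0.450000
L_1(1.1) = (1.1 - 0)/(2 - 0) = 0.550000

P(1.1) = 5×L_0(1.1) + 0×L_1(1.1)
P(1.1) = 2.250000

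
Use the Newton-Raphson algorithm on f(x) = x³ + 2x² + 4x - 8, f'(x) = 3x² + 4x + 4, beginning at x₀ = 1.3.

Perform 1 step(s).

f(x) = x³ + 2x² + 4x - 8
f'(x) = 3x² + 4x + 4
x₀ = 1.3

Newton-Raphson formula: x_{n+1} = x_n - f(x_n)/f'(x_n)

Iteration 1:
  f(1.300000) = 2.777000
  f'(1.300000) = 14.270000
  x_1 = 1.300000 - 2.777000/14.270000 = 1.105396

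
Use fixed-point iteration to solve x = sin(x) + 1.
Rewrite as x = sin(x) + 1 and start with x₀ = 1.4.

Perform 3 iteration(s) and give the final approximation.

Equation: x = sin(x) + 1
Fixed-point form: x = sin(x) + 1
x₀ = 1.4

x_1 = g(1.400000) = 1.985450
x_2 = g(1.985450) = 1.915256
x_3 = g(1.915256) = 1.941258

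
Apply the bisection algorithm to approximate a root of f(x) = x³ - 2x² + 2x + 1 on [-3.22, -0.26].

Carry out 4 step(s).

f(x) = x³ - 2x² + 2x + 1
Initial interval: [-3.22, -0.26]

Iteration 1:
  c_1 = (-3.220000 + (-0.260000))/2 = -1.740000
  f(c_1) = f(-1.740000) = -13.803224
  f(a) × f(c) ≥ 0, new interval: [-1.740000, -0.260000]
Iteration 2:
  c_2 = (-1.740000 + (-0.260000))/2 = -1.000000
  f(c_2) = f(-1.000000) = -4.000000
  f(a) × f(c) ≥ 0, new interval: [-1.000000, -0.260000]
Iteration 3:
  c_3 = (-1.000000 + (-0.260000))/2 = -0.630000
  f(c_3) = f(-0.630000) = -1.303847
  f(a) × f(c) ≥ 0, new interval: [-0.630000, -0.260000]
Iteration 4:
  c_4 = (-0.630000 + (-0.260000))/2 = -0.445000
  f(c_4) = f(-0.445000) = -0.374171
  f(a) × f(c) ≥ 0, new interval: [-0.445000, -0.260000]

After 4 iteration(s), the approximation is c_4 = -0.445000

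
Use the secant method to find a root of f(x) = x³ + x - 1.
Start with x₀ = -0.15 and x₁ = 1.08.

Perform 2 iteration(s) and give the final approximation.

f(x) = x³ + x - 1
x₀ = -0.15, x₁ = 1.08

Secant formula: x_{n+1} = x_n - f(x_n)(x_n - x_{n-1})/(f(x_n) - f(x_{n-1}))

Iteration 1:
  f(-0.150000) = -1.153375
  f(1.080000) = 1.339712
  x_2 = 1.080000 - 1.339712×(1.080000 - (-0.150000))/(1.339712 - (-1.153375))
       = 0.419034
Iteration 2:
  f(1.080000) = 1.339712
  f(0.419034) = -0.507388
  x_3 = 0.419034 - (-0.507388)×(0.419034 - 1.080000)/(-0.507388 - 1.339712)
       = 0.600598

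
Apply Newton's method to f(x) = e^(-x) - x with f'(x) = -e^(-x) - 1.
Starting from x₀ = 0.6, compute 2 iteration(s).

f(x) = e^(-x) - x
f'(x) = -e^(-x) - 1
x₀ = 0.6

Newton-Raphson formula: x_{n+1} = x_n - f(x_n)/f'(x_n)

Iteration 1:
  f(0.600000) = -0.051188
  f'(0.600000) = -1.548812
  x_1 = 0.600000 - (-0.051188)/(-1.548812) = 0.566950
Iteration 2:
  f(0.566950) = 0.000303
  f'(0.566950) = -1.567253
  x_2 = 0.566950 - 0.000303/(-1.567253) = 0.567143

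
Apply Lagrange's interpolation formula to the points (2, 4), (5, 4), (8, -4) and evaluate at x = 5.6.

Lagrange interpolation formula:
P(x) = Σ yᵢ × Lᵢ(x)
where Lᵢ(x) = Π_{j≠i} (x - xⱼ)/(xᵢ - xⱼ)

L_0(5.6) = (5.6 - 5)/(2 - 5) × (5.6 - 8)/(2 - 8) = -0.080000
L_1(5.6) = (5.6 - 2)/(5 - 2) × (5.6 - 8)/(5 - 8) = 0.960000
L_2(5.6) = (5.6 - 2)/(8 - 2) × (5.6 - 5)/(8 - 5) = 0.120000

P(5.6) = 4×L_0(5.6) + 4×L_1(5.6) + (-4)×L_2(5.6)
P(5.6) = 3.040000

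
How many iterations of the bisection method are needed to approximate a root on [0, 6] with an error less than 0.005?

We need (b-a)/2^n ≤ 0.005
(6 - 0)/2^n ≤ 0.005
6/2^n ≤ 0.005
2^n ≥ 1200
n ≥ log₂(1200) = 10.23
n ≥ 11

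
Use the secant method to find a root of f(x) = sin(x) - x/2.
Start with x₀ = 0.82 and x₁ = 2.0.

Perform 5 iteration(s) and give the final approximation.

f(x) = sin(x) - x/2
x₀ = 0.82, x₁ = 2.0

Secant formula: x_{n+1} = x_n - f(x_n)(x_n - x_{n-1})/(f(x_n) - f(x_{n-1}))

Iteration 1:
  f(0.820000) = 0.321146
  f(2.000000) = -0.090703
  x_2 = 2.000000 - (-0.090703)×(2.000000 - 0.820000)/(-0.090703 - 0.321146)
       = 1.740125
Iteration 2:
  f(2.000000) = -0.090703
  f(1.740125) = 0.115636
  x_3 = 1.740125 - 0.115636×(1.740125 - 2.000000)/(0.115636 - (-0.090703))
       = 1.885764
Iteration 3:
  f(1.740125) = 0.115636
  f(1.885764) = 0.007925
  x_4 = 1.885764 - 0.007925×(1.885764 - 1.740125)/(0.007925 - 0.115636)
       = 1.896479
Iteration 4:
  f(1.885764) = 0.007925
  f(1.896479) = -0.000807
  x_5 = 1.896479 - (-0.000807)×(1.896479 - 1.885764)/(-0.000807 - 0.007925)
       = 1.895489
Iteration 5:
  f(1.896479) = -0.000807
  f(1.895489) = 0.000005
  x_6 = 1.895489 - 0.000005×(1.895489 - 1.896479)/(0.000005 - (-0.000807))
       = 1.895494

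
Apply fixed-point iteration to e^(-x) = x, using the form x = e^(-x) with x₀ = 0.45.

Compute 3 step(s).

Equation: e^(-x) = x
Fixed-point form: x = e^(-x)
x₀ = 0.45

x_1 = g(0.450000) = 0.637628
x_2 = g(0.637628) = 0.528545
x_3 = g(0.528545) = 0.589462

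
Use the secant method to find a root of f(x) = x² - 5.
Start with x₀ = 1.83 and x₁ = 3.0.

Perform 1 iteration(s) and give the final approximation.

f(x) = x² - 5
x₀ = 1.83, x₁ = 3.0

Secant formula: x_{n+1} = x_n - f(x_n)(x_n - x_{n-1})/(f(x_n) - f(x_{n-1}))

Iteration 1:
  f(1.830000) = -1.651100
  f(3.000000) = 4.000000
  x_2 = 3.000000 - 4.000000×(3.000000 - 1.830000)/(4.000000 - (-1.651100))
       = 2.171843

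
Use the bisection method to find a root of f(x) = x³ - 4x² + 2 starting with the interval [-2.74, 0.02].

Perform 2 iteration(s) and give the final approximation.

f(x) = x³ - 4x² + 2
Initial interval: [-2.74, 0.02]

Iteration 1:
  c_1 = (-2.740000 + 0.020000)/2 = -1.360000
  f(c_1) = f(-1.360000) = -7.913856
  f(a) × f(c) ≥ 0, new interval: [-1.360000, 0.020000]
Iteration 2:
  c_2 = (-1.360000 + 0.020000)/2 = -0.670000
  f(c_2) = f(-0.670000) = -0.096363
  f(a) × f(c) ≥ 0, new interval: [-0.670000, 0.020000]

After 2 iteration(s), the approximation is c_2 = -0.670000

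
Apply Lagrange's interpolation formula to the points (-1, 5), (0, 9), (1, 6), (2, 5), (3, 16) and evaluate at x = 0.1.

Lagrange interpolation formula:
P(x) = Σ yᵢ × Lᵢ(x)
where Lᵢ(x) = Π_{j≠i} (x - xⱼ)/(xᵢ - xⱼ)

L_0(0.1) = (0.1 - 0)/(-1 - 0) × (0.1 - 1)/(-1 - 1) × (0.1 - 2)/(-1 - 2) × (0.1 - 3)/(-1 - 3) = -0.020663
L_1(0.1) = (0.1 - (-1))/(0 - (-1)) × (0.1 - 1)/(0 - 1) × (0.1 - 2)/(0 - 2) × (0.1 - 3)/(0 - 3) = 0.909150
L_2(0.1) = (0.1 - (-1))/(1 - (-1)) × (0.1 - 0)/(1 - 0) × (0.1 - 2)/(1 - 2) × (0.1 - 3)/(1 - 3) = 0.151525
L_3(0.1) = (0.1 - (-1))/(2 - (-1)) × (0.1 - 0)/(2 - 0) × (0.1 - 1)/(2 - 1) × (0.1 - 3)/(2 - 3) = -0.047850
L_4(0.1) = (0.1 - (-1))/(3 - (-1)) × (0.1 - 0)/(3 - 0) × (0.1 - 1)/(3 - 1) × (0.1 - 2)/(3 - 2) = 0.007838

P(0.1) = 5×L_0(0.1) + 9×L_1(0.1) + 6×L_2(0.1) + 5×L_3(0.1) + 16×L_4(0.1)
P(0.1) = 8.874338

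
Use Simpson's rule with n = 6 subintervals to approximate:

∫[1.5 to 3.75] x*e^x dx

f(x) = x*e^x
a = 1.5, b = 3.75, n = 6
h = (b - a)/n = 0.375000

Simpson's rule: (h/3)[f(x₀) + 4f(x₁) + 2f(x₂) + ... + f(xₙ)]

x_0 = 1.5000, f(x_0) = 6.722534, coefficient = 1
x_1 = 1.8750, f(x_1) = 12.226536, coefficient = 4
x_2 = 2.2500, f(x_2) = 21.347406, coefficient = 2
x_3 = 2.6250, f(x_3) = 36.237007, coefficient = 4
x_4 = 3.0000, f(x_4) = 60.256611, coefficient = 2
x_5 = 3.3750, f(x_5) = 98.631958, coefficient = 4
x_6 = 3.7500, f(x_6) = 159.454058, coefficient = 1

I ≈ (0.375000/3) × 917.766627 = 114.720828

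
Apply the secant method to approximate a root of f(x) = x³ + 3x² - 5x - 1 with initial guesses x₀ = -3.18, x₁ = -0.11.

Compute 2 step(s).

f(x) = x³ + 3x² - 5x - 1
x₀ = -3.18, x₁ = -0.11

Secant formula: x_{n+1} = x_n - f(x_n)(x_n - x_{n-1})/(f(x_n) - f(x_{n-1}))

Iteration 1:
  f(-3.180000) = 13.079768
  f(-0.110000) = -0.415031
  x_2 = -0.110000 - (-0.415031)×(-0.110000 - (-3.180000))/(-0.415031 - 13.079768)
       = -0.204417
Iteration 2:
  f(-0.110000) = -0.415031
  f(-0.204417) = 0.138905
  x_3 = -0.204417 - 0.138905×(-0.204417 - (-0.110000))/(0.138905 - (-0.415031))
       = -0.180741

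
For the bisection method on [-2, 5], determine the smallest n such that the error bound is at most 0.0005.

We need (b-a)/2^n ≤ 0.0005
(5 - (-2))/2^n ≤ 0.0005
7/2^n ≤ 0.0005
2^n ≥ 14000
n ≥ log₂(14000) = 13.77
n ≥ 14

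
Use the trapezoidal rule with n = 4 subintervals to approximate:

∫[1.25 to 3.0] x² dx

f(x) = x²
a = 1.25, b = 3.0, n = 4
h = (b - a)/n = 0.437500

Trapezoidal rule: (h/2)[f(x₀) + 2f(x₁) + 2f(x₂) + ... + f(xₙ)]

x_0 = 1.2500, f(x_0) = 1.562500, coefficient = 1
x_1 = 1.6875, f(x_1) = 2.847656, coefficient = 2
x_2 = 2.1250, f(x_2) = 4.515625, coefficient = 2
x_3 = 2.5625, f(x_3) = 6.566406, coefficient = 2
x_4 = 3.0000, f(x_4) = 9.000000, coefficient = 1

I ≈ (0.437500/2) × 38.421875 = 8.404785
Exact value: 8.348958
Error: 0.055827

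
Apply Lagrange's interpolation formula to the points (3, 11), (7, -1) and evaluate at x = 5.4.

Lagrange interpolation formula:
P(x) = Σ yᵢ × Lᵢ(x)
where Lᵢ(x) = Π_{j≠i} (x - xⱼ)/(xᵢ - xⱼ)

L_0(5.4) = (5.4 - 7)/(3 - 7) = 0.400000
L_1(5.4) = (5.4 - 3)/(7 - 3) = 0.600000

P(5.4) = 11×L_0(5.4) + (-1)×L_1(5.4)
P(5.4) = 3.800000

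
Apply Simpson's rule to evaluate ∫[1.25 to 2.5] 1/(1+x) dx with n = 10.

f(x) = 1/(1+x)
a = 1.25, b = 2.5, n = 10
h = (b - a)/n = 0.125000

Simpson's rule: (h/3)[f(x₀) + 4f(x₁) + 2f(x₂) + ... + f(xₙ)]

x_0 = 1.2500, f(x_0) = 0.444444, coefficient = 1
x_1 = 1.3750, f(x_1) = 0.421053, coefficient = 4
x_2 = 1.5000, f(x_2) = 0.400000, coefficient = 2
x_3 = 1.6250, f(x_3) = 0.380952, coefficient = 4
x_4 = 1.7500, f(x_4) = 0.363636, coefficient = 2
x_5 = 1.8750, f(x_5) = 0.347826, coefficient = 4
x_6 = 2.0000, f(x_6) = 0.333333, coefficient = 2
x_7 = 2.1250, f(x_7) = 0.320000, coefficient = 4
x_8 = 2.2500, f(x_8) = 0.307692, coefficient = 2
x_9 = 2.3750, f(x_9) = 0.296296, coefficient = 4
x_10 = 2.5000, f(x_10) = 0.285714, coefficient = 1

I ≈ (0.125000/3) × 10.603992 = 0.441833
Exact value: 0.441833
Error: 0.000000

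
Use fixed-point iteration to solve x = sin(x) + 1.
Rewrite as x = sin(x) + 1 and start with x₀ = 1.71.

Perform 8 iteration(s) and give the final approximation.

Equation: x = sin(x) + 1
Fixed-point form: x = sin(x) + 1
x₀ = 1.71

x_1 = g(1.710000) = 1.990327
x_2 = g(1.990327) = 1.913280
x_3 = g(1.913280) = 1.941923
x_4 = g(1.941923) = 1.931919
x_5 = g(1.931919) = 1.935501
x_6 = g(1.935501) = 1.934229
x_7 = g(1.934229) = 1.934682
x_8 = g(1.934682) = 1.934521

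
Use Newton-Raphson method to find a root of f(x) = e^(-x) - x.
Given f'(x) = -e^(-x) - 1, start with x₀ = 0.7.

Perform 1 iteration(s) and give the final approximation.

f(x) = e^(-x) - x
f'(x) = -e^(-x) - 1
x₀ = 0.7

Newton-Raphson formula: x_{n+1} = x_n - f(x_n)/f'(x_n)

Iteration 1:
  f(0.700000) = -0.203415
  f'(0.700000) = -1.496585
  x_1 = 0.700000 - (-0.203415)/(-1.496585) = 0.564081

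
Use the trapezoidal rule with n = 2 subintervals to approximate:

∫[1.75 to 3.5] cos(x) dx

f(x) = cos(x)
a = 1.75, b = 3.5, n = 2
h = (b - a)/n = 0.875000

Trapezoidal rule: (h/2)[f(x₀) + 2f(x₁) + 2f(x₂) + ... + f(xₙ)]

x_0 = 1.7500, f(x_0) = -0.178246, coefficient = 1
x_1 = 2.6250, f(x_1) = -0.869507, coefficient = 2
x_2 = 3.5000, f(x_2) = -0.936457, coefficient = 1

I ≈ (0.875000/2) × -2.853717 = -1.248501
Exact value: -1.334769
Error: 0.086268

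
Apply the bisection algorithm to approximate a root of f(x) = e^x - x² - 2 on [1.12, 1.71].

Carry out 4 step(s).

f(x) = e^x - x² - 2
Initial interval: [1.12, 1.71]

Iteration 1:
  c_1 = (1.120000 + 1.710000)/2 = 1.415000
  f(c_1) = f(1.415000) = 0.114261
  f(a) × f(c) < 0, new interval: [1.120000, 1.415000]
Iteration 2:
  c_2 = (1.120000 + 1.415000)/2 = 1.267500
  f(c_2) = f(1.267500) = -0.054595
  f(a) × f(c) ≥ 0, new interval: [1.267500, 1.415000]
Iteration 3:
  c_3 = (1.267500 + 1.415000)/2 = 1.341250
  f(c_3) = f(1.341250) = 0.024869
  f(a) × f(c) < 0, new interval: [1.267500, 1.341250]
Iteration 4:
  c_4 = (1.267500 + 1.341250)/2 = 1.304375
  f(c_4) = f(1.304375) = -0.016009
  f(a) × f(c) ≥ 0, new interval: [1.304375, 1.341250]

After 4 iteration(s), the approximation is c_4 = 1.304375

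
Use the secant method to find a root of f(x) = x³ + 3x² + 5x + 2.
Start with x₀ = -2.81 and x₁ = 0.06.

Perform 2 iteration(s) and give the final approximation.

f(x) = x³ + 3x² + 5x + 2
x₀ = -2.81, x₁ = 0.06

Secant formula: x_{n+1} = x_n - f(x_n)(x_n - x_{n-1})/(f(x_n) - f(x_{n-1}))

Iteration 1:
  f(-2.810000) = -10.549741
  f(0.060000) = 2.311016
  x_2 = 0.060000 - 2.311016×(0.060000 - (-2.810000))/(2.311016 - (-10.549741))
       = -0.455725
Iteration 2:
  f(0.060000) = 2.311016
  f(-0.455725) = 0.249783
  x_3 = -0.455725 - 0.249783×(-0.455725 - 0.060000)/(0.249783 - 2.311016)
       = -0.518221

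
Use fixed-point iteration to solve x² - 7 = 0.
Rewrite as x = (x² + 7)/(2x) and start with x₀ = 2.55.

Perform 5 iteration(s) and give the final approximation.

Equation: x² - 7 = 0
Fixed-point form: x = (x² + 7)/(2x)
x₀ = 2.55

x_1 = g(2.550000) = 2.647549
x_2 = g(2.647549) = 2.645752
x_3 = g(2.645752) = 2.645751
x_4 = g(2.645751) = 2.645751
x_5 = g(2.645751) = 2.645751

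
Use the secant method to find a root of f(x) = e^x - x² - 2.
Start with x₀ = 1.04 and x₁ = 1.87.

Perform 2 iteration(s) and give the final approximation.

f(x) = e^x - x² - 2
x₀ = 1.04, x₁ = 1.87

Secant formula: x_{n+1} = x_n - f(x_n)(x_n - x_{n-1})/(f(x_n) - f(x_{n-1}))

Iteration 1:
  f(1.040000) = -0.252383
  f(1.870000) = 0.991396
  x_2 = 1.870000 - 0.991396×(1.870000 - 1.040000)/(0.991396 - (-0.252383))
       = 1.208420
Iteration 2:
  f(1.870000) = 0.991396
  f(1.208420) = -0.112088
  x_3 = 1.208420 - (-0.112088)×(1.208420 - 1.870000)/(-0.112088 - 0.991396)
       = 1.275621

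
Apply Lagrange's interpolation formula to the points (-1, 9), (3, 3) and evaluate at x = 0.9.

Lagrange interpolation formula:
P(x) = Σ yᵢ × Lᵢ(x)
where Lᵢ(x) = Π_{j≠i} (x - xⱼ)/(xᵢ - xⱼ)

L_0(0.9) = (0.9 - 3)/(-1 - 3) = 0.525000
L_1(0.9) = (0.9 - (-1))/(3 - (-1)) = 0.475000

P(0.9) = 9×L_0(0.9) + 3×L_1(0.9)
P(0.9) = 6.150000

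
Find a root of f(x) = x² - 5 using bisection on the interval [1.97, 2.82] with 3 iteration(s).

f(x) = x² - 5
Initial interval: [1.97, 2.82]

Iteration 1:
  c_1 = (1.970000 + 2.820000)/2 = 2.395000
  f(c_1) = f(2.395000) = 0.736025
  f(a) × f(c) < 0, new interval: [1.970000, 2.395000]
Iteration 2:
  c_2 = (1.970000 + 2.395000)/2 = 2.182500
  f(c_2) = f(2.182500) = -0.236694
  f(a) × f(c) ≥ 0, new interval: [2.182500, 2.395000]
Iteration 3:
  c_3 = (2.182500 + 2.395000)/2 = 2.288750
  f(c_3) = f(2.288750) = 0.238377
  f(a) × f(c) < 0, new interval: [2.182500, 2.288750]

After 3 iteration(s), the approximation is c_3 = 2.288750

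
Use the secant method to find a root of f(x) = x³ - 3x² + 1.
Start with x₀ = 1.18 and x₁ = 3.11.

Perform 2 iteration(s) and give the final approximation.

f(x) = x³ - 3x² + 1
x₀ = 1.18, x₁ = 3.11

Secant formula: x_{n+1} = x_n - f(x_n)(x_n - x_{n-1})/(f(x_n) - f(x_{n-1}))

Iteration 1:
  f(1.180000) = -1.534168
  f(3.110000) = 2.063931
  x_2 = 3.110000 - 2.063931×(3.110000 - 1.180000)/(2.063931 - (-1.534168))
       = 2.002919
Iteration 2:
  f(3.110000) = 2.063931
  f(2.002919) = -2.999974
  x_3 = 2.002919 - (-2.999974)×(2.002919 - 3.110000)/(-2.999974 - 2.063931)
       = 2.658779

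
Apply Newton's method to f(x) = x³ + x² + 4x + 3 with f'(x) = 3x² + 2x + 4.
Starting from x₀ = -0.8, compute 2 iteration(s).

f(x) = x³ + x² + 4x + 3
f'(x) = 3x² + 2x + 4
x₀ = -0.8

Newton-Raphson formula: x_{n+1} = x_n - f(x_n)/f'(x_n)

Iteration 1:
  f(-0.800000) = -0.072000
  f'(-0.800000) = 4.320000
  x_1 = -0.800000 - (-0.072000)/4.320000 = -0.783333
Iteration 2:
  f(-0.783333) = -0.000384
  f'(-0.783333) = 4.274167
  x_2 = -0.783333 - (-0.000384)/4.274167 = -0.783243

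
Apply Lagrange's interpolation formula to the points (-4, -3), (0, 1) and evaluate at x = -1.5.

Lagrange interpolation formula:
P(x) = Σ yᵢ × Lᵢ(x)
where Lᵢ(x) = Π_{j≠i} (x - xⱼ)/(xᵢ - xⱼ)

L_0(-1.5) = (-1.5 - 0)/(-4 - 0) = 0.375000
L_1(-1.5) = (-1.5 - (-4))/(0 - (-4)) = 0.625000

P(-1.5) = (-3)×L_0(-1.5) + 1×L_1(-1.5)
P(-1.5) = -0.500000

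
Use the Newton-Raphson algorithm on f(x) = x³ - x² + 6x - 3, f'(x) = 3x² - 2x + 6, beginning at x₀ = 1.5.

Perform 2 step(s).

f(x) = x³ - x² + 6x - 3
f'(x) = 3x² - 2x + 6
x₀ = 1.5

Newton-Raphson formula: x_{n+1} = x_n - f(x_n)/f'(x_n)

Iteration 1:
  f(1.500000) = 7.125000
  f'(1.500000) = 9.750000
  x_1 = 1.500000 - 7.125000/9.750000 = 0.769231
Iteration 2:
  f(0.769231) = 1.478835
  f'(0.769231) = 6.236686
  x_2 = 0.769231 - 1.478835/6.236686 = 0.532112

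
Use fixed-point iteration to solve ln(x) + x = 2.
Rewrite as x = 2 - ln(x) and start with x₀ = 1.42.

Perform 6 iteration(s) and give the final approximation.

Equation: ln(x) + x = 2
Fixed-point form: x = 2 - ln(x)
x₀ = 1.42

x_1 = g(1.420000) = 1.649343
x_2 = g(1.649343) = 1.499623
x_3 = g(1.499623) = 1.594786
x_4 = g(1.594786) = 1.533260
x_5 = g(1.533260) = 1.572604
x_6 = g(1.572604) = 1.547267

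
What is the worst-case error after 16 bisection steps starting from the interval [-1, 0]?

Bisection error bound: |error| ≤ (b-a)/2^n
|error| ≤ (0 - (-1))/2^16 = 1/2^16
|error| ≤ 0.0000152588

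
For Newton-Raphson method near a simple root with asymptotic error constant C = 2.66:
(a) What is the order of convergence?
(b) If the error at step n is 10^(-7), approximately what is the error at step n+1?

(a) Newton-Raphson has quadratic (order 2) convergence near simple roots.
    This means |e_{n+1}| ≈ C|e_n|².

(b) With |e_n| = 10^(-7) and C = 2.66:
    |e_{n+1}| ≈ 2.66 × (10^(-7))² = 2.66 × 10^(-14)

(a) 2 (quadratic); (b) |e_{n+1}| ≈ 2.660e-14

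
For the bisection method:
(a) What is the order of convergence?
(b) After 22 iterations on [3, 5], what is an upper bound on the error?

(a) Bisection has linear (order 1) convergence; the error is halved each step.

(b) Error bound = (b-a)/2^n = (5 - 3)/2^{22}
    = 2/2^{22}

(a) 1 (linear); (b) error ≤ 4.77e-07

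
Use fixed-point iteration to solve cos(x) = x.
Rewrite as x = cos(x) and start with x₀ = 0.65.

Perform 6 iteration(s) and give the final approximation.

Equation: cos(x) = x
Fixed-point form: x = cos(x)
x₀ = 0.65

x_1 = g(0.650000) = 0.796084
x_2 = g(0.796084) = 0.699511
x_3 = g(0.699511) = 0.765157
x_4 = g(0.765157) = 0.721273
x_5 = g(0.721273) = 0.750965
x_6 = g(0.750965) = 0.731030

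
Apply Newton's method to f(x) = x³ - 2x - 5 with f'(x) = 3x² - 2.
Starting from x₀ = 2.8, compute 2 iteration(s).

f(x) = x³ - 2x - 5
f'(x) = 3x² - 2
x₀ = 2.8

Newton-Raphson formula: x_{n+1} = x_n - f(x_n)/f'(x_n)

Iteration 1:
  f(2.800000) = 11.352000
  f'(2.800000) = 21.520000
  x_1 = 2.800000 - 11.352000/21.520000 = 2.272491
Iteration 2:
  f(2.272491) = 2.190647
  f'(2.272491) = 13.492642
  x_2 = 2.272491 - 2.190647/13.492642 = 2.110132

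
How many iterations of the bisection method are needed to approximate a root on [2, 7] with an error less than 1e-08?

We need (b-a)/2^n ≤ 1e-08
(7 - 2)/2^n ≤ 1e-08
5/2^n ≤ 1e-08
2^n ≥ 500000000
n ≥ log₂(500000000) = 28.90
n ≥ 29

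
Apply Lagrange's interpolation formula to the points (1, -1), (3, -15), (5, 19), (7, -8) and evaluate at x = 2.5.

Lagrange interpolation formula:
P(x) = Σ yᵢ × Lᵢ(x)
where Lᵢ(x) = Π_{j≠i} (x - xⱼ)/(xᵢ - xⱼ)

L_0(2.5) = (2.5 - 3)/(1 - 3) × (2.5 - 5)/(1 - 5) × (2.5 - 7)/(1 - 7) = 0.117188
L_1(2.5) = (2.5 - 1)/(3 - 1) × (2.5 - 5)/(3 - 5) × (2.5 - 7)/(3 - 7) = 1.054688
L_2(2.5) = (2.5 - 1)/(5 - 1) × (2.5 - 3)/(5 - 3) × (2.5 - 7)/(5 - 7) = -0.210938
L_3(2.5) = (2.5 - 1)/(7 - 1) × (2.5 - 3)/(7 - 3) × (2.5 - 5)/(7 - 5) = 0.039062

P(2.5) = (-1)×L_0(2.5) + (-15)×L_1(2.5) + 19×L_2(2.5) + (-8)×L_3(2.5)
P(2.5) = -20.257812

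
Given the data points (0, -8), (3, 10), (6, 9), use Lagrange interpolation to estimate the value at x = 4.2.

Lagrange interpolation formula:
P(x) = Σ yᵢ × Lᵢ(x)
where Lᵢ(x) = Π_{j≠i} (x - xⱼ)/(xᵢ - xⱼ)

L_0(4.2) = (4.2 - 3)/(0 - 3) × (4.2 - 6)/(0 - 6) = -0.120000
L_1(4.2) = (4.2 - 0)/(3 - 0) × (4.2 - 6)/(3 - 6) = 0.840000
L_2(4.2) = (4.2 - 0)/(6 - 0) × (4.2 - 3)/(6 - 3) = 0.280000

P(4.2) = (-8)×L_0(4.2) + 10×L_1(4.2) + 9×L_2(4.2)
P(4.2) = 11.880000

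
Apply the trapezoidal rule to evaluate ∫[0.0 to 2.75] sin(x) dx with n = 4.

f(x) = sin(x)
a = 0.0, b = 2.75, n = 4
h = (b - a)/n = 0.687500

Trapezoidal rule: (h/2)[f(x₀) + 2f(x₁) + 2f(x₂) + ... + f(xₙ)]

x_0 = 0.0000, f(x_0) = 0.000000, coefficient = 1
x_1 = 0.6875, f(x_1) = 0.634607, coefficient = 2
x_2 = 1.3750, f(x_2) = 0.980893, coefficient = 2
x_3 = 2.0625, f(x_3) = 0.881530, coefficient = 2
x_4 = 2.7500, f(x_4) = 0.381661, coefficient = 1

I ≈ (0.687500/2) × 5.375721 = 1.847904
Exact value: 1.924302
Error: 0.076398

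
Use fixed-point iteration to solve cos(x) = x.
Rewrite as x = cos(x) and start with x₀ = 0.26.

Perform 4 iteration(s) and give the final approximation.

Equation: cos(x) = x
Fixed-point form: x = cos(x)
x₀ = 0.26

x_1 = g(0.260000) = 0.966390
x_2 = g(0.966390) = 0.568274
x_3 = g(0.568274) = 0.842831
x_4 = g(0.842831) = 0.665352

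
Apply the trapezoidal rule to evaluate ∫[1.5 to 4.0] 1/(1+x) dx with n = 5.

f(x) = 1/(1+x)
a = 1.5, b = 4.0, n = 5
h = (b - a)/n = 0.500000

Trapezoidal rule: (h/2)[f(x₀) + 2f(x₁) + 2f(x₂) + ... + f(xₙ)]

x_0 = 1.5000, f(x_0) = 0.400000, coefficient = 1
x_1 = 2.0000, f(x_1) = 0.333333, coefficient = 2
x_2 = 2.5000, f(x_2) = 0.285714, coefficient = 2
x_3 = 3.0000, f(x_3) = 0.250000, coefficient = 2
x_4 = 3.5000, f(x_4) = 0.222222, coefficient = 2
x_5 = 4.0000, f(x_5) = 0.200000, coefficient = 1

I ≈ (0.500000/2) × 2.782540 = 0.695635
Exact value: 0.693147
Error: 0.002488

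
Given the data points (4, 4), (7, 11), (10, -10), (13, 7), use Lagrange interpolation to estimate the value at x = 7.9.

Lagrange interpolation formula:
P(x) = Σ yᵢ × Lᵢ(x)
where Lᵢ(x) = Π_{j≠i} (x - xⱼ)/(xᵢ - xⱼ)

L_0(7.9) = (7.9 - 7)/(4 - 7) × (7.9 - 10)/(4 - 10) × (7.9 - 13)/(4 - 13) = -0.059500
L_1(7.9) = (7.9 - 4)/(7 - 4) × (7.9 - 10)/(7 - 10) × (7.9 - 13)/(7 - 13) = 0.773500
L_2(7.9) = (7.9 - 4)/(10 - 4) × (7.9 - 7)/(10 - 7) × (7.9 - 13)/(10 - 13) = 0.331500
L_3(7.9) = (7.9 - 4)/(13 - 4) × (7.9 - 7)/(13 - 7) × (7.9 - 10)/(13 - 10) = -0.045500

P(7.9) = 4×L_0(7.9) + 11×L_1(7.9) + (-10)×L_2(7.9) + 7×L_3(7.9)
P(7.9) = 4.637000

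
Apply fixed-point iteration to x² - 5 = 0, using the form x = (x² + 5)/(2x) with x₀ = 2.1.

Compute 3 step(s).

Equation: x² - 5 = 0
Fixed-point form: x = (x² + 5)/(2x)
x₀ = 2.1

x_1 = g(2.100000) = 2.240476
x_2 = g(2.240476) = 2.236072
x_3 = g(2.236072) = 2.236068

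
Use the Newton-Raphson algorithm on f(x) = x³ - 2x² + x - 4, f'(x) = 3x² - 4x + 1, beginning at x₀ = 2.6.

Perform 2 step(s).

f(x) = x³ - 2x² + x - 4
f'(x) = 3x² - 4x + 1
x₀ = 2.6

Newton-Raphson formula: x_{n+1} = x_n - f(x_n)/f'(x_n)

Iteration 1:
  f(2.600000) = 2.656000
  f'(2.600000) = 10.880000
  x_1 = 2.600000 - 2.656000/10.880000 = 2.355882
Iteration 2:
  f(2.355882) = 0.331094
  f'(2.355882) = 8.227016
  x_2 = 2.355882 - 0.331094/8.227016 = 2.315638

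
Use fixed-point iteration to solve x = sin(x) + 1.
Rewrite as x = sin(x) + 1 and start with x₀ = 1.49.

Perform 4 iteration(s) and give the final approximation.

Equation: x = sin(x) + 1
Fixed-point form: x = sin(x) + 1
x₀ = 1.49

x_1 = g(1.490000) = 1.996738
x_2 = g(1.996738) = 1.910650
x_3 = g(1.910650) = 1.942803
x_4 = g(1.942803) = 1.931600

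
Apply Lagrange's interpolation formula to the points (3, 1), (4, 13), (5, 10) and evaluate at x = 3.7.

Lagrange interpolation formula:
P(x) = Σ yᵢ × Lᵢ(x)
where Lᵢ(x) = Π_{j≠i} (x - xⱼ)/(xᵢ - xⱼ)

L_0(3.7) = (3.7 - 4)/(3 - 4) × (3.7 - 5)/(3 - 5) = 0.195000
L_1(3.7) = (3.7 - 3)/(4 - 3) × (3.7 - 5)/(4 - 5) = 0.910000
L_2(3.7) = (3.7 - 3)/(5 - 3) × (3.7 - 4)/(5 - 4) = -0.105000

P(3.7) = 1×L_0(3.7) + 13×L_1(3.7) + 10×L_2(3.7)
P(3.7) = 10.975000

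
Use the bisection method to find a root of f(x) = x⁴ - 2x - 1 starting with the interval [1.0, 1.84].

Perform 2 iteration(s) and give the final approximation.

f(x) = x⁴ - 2x - 1
Initial interval: [1.0, 1.84]

Iteration 1:
  c_1 = (1.000000 + 1.840000)/2 = 1.420000
  f(c_1) = f(1.420000) = 0.225869
  f(a) × f(c) < 0, new interval: [1.000000, 1.420000]
Iteration 2:
  c_2 = (1.000000 + 1.420000)/2 = 1.210000
  f(c_2) = f(1.210000) = -1.276411
  f(a) × f(c) ≥ 0, new interval: [1.210000, 1.420000]

After 2 iteration(s), the approximation is c_2 = 1.210000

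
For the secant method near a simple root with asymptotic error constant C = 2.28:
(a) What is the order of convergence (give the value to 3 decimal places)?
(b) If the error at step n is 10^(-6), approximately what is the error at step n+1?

(a) Secant method has superlinear convergence with order φ = (1+√5)/2 ≈ 1.618.
    This means |e_{n+1}| ≈ C|e_n|^1.618.

(b) With |e_n| = 10^(-6) and C = 2.28:
    |e_{n+1}| ≈ 2.28 × (10^(-6))^1.618 = 2.28 × 10^(-9.71)

(a) ≈ 1.618 (golden ratio); (b) |e_{n+1}| ≈ 4.464e-10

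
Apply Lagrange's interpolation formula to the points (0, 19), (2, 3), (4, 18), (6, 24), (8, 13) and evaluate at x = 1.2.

Lagrange interpolation formula:
P(x) = Σ yᵢ × Lᵢ(x)
where Lᵢ(x) = Π_{j≠i} (x - xⱼ)/(xᵢ - xⱼ)

L_0(1.2) = (1.2 - 2)/(0 - 2) × (1.2 - 4)/(0 - 4) × (1.2 - 6)/(0 - 6) × (1.2 - 8)/(0 - 8) = 0.190400
L_1(1.2) = (1.2 - 0)/(2 - 0) × (1.2 - 4)/(2 - 4) × (1.2 - 6)/(2 - 6) × (1.2 - 8)/(2 - 8) = 1.142400
L_2(1.2) = (1.2 - 0)/(4 - 0) × (1.2 - 2)/(4 - 2) × (1.2 - 6)/(4 - 6) × (1.2 - 8)/(4 - 8) = -0.489600
L_3(1.2) = (1.2 - 0)/(6 - 0) × (1.2 - 2)/(6 - 2) × (1.2 - 4)/(6 - 4) × (1.2 - 8)/(6 - 8) = 0.190400
L_4(1.2) = (1.2 - 0)/(8 - 0) × (1.2 - 2)/(8 - 2) × (1.2 - 4)/(8 - 4) × (1.2 - 6)/(8 - 6) = -0.033600

P(1.2) = 19×L_0(1.2) + 3×L_1(1.2) + 18×L_2(1.2) + 24×L_3(1.2) + 13×L_4(1.2)
P(1.2) = 2.364800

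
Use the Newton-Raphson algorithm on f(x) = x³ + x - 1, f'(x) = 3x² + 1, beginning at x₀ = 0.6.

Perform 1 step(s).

f(x) = x³ + x - 1
f'(x) = 3x² + 1
x₀ = 0.6

Newton-Raphson formula: x_{n+1} = x_n - f(x_n)/f'(x_n)

Iteration 1:
  f(0.600000) = -0.184000
  f'(0.600000) = 2.080000
  x_1 = 0.600000 - (-0.184000)/2.080000 = 0.688462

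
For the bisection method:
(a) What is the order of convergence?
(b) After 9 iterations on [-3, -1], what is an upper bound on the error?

(a) Bisection has linear (order 1) convergence; the error is halved each step.

(b) Error bound = (b-a)/2^n = (-1 - (-3))/2^{9}
    = 2/2^{9}

(a) 1 (linear); (b) error ≤ 3.91e-03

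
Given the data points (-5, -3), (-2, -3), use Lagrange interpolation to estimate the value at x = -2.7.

Lagrange interpolation formula:
P(x) = Σ yᵢ × Lᵢ(x)
where Lᵢ(x) = Π_{j≠i} (x - xⱼ)/(xᵢ - xⱼ)

L_0(-2.7) = (-2.7 - (-2))/(-5 - (-2)) = 0.233333
L_1(-2.7) = (-2.7 - (-5))/(-2 - (-5)) = 0.766667

P(-2.7) = (-3)×L_0(-2.7) + (-3)×L_1(-2.7)
P(-2.7) = -3.000000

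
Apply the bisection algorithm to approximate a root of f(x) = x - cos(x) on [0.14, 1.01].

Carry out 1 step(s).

f(x) = x - cos(x)
Initial interval: [0.14, 1.01]

Iteration 1:
  c_1 = (0.140000 + 1.010000)/2 = 0.575000
  f(c_1) = f(0.575000) = -0.264192
  f(a) × f(c) ≥ 0, new interval: [0.575000, 1.010000]

After 1 iteration(s), the approximation is c_1 = 0.575000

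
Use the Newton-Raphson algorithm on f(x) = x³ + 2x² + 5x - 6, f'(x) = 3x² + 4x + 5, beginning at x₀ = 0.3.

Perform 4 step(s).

f(x) = x³ + 2x² + 5x - 6
f'(x) = 3x² + 4x + 5
x₀ = 0.3

Newton-Raphson formula: x_{n+1} = x_n - f(x_n)/f'(x_n)

Iteration 1:
  f(0.300000) = -4.293000
  f'(0.300000) = 6.470000
  x_1 = 0.300000 - (-4.293000)/6.470000 = 0.963524
Iteration 2:
  f(0.963524) = 1.568891
  f'(0.963524) = 11.639231
  x_2 = 0.963524 - 1.568891/11.639231 = 0.828731
Iteration 3:
  f(0.828731) = 0.086409
  f'(0.828731) = 10.375305
  x_3 = 0.828731 - 0.086409/10.375305 = 0.820402
Iteration 4:
  f(0.820402) = 0.000311
  f'(0.820402) = 10.300788
  x_4 = 0.820402 - 0.000311/10.300788 = 0.820372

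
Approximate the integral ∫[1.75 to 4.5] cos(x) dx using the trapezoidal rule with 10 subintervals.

f(x) = cos(x)
a = 1.75, b = 4.5, n = 10
h = (b - a)/n = 0.275000

Trapezoidal rule: (h/2)[f(x₀) + 2f(x₁) + 2f(x₂) + ... + f(xₙ)]

x_0 = 1.7500, f(x_0) = -0.178246, coefficient = 1
x_1 = 2.0250, f(x_1) = -0.438747, coefficient = 2
x_2 = 2.3000, f(x_2) = -0.666276, coefficient = 2
x_3 = 2.5750, f(x_3) = -0.843735, coefficient = 2
x_4 = 2.8500, f(x_4) = -0.957787, coefficient = 2
x_5 = 3.1250, f(x_5) = -0.999862, coefficient = 2
x_6 = 3.4000, f(x_6) = -0.966798, coefficient = 2
x_7 = 3.6750, f(x_7) = -0.861080, coefficient = 2
x_8 = 3.9500, f(x_8) = -0.690651, coefficient = 2
x_9 = 4.2250, f(x_9) = -0.468320, coefficient = 2
x_10 = 4.5000, f(x_10) = -0.210796, coefficient = 1

I ≈ (0.275000/2) × -14.175555 = -1.949139
Exact value: -1.961516
Error: 0.012377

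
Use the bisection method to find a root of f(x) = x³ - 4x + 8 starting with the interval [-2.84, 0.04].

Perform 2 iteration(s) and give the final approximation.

f(x) = x³ - 4x + 8
Initial interval: [-2.84, 0.04]

Iteration 1:
  c_1 = (-2.840000 + 0.040000)/2 = -1.400000
  f(c_1) = f(-1.400000) = 10.856000
  f(a) × f(c) < 0, new interval: [-2.840000, -1.400000]
Iteration 2:
  c_2 = (-2.840000 + (-1.400000))/2 = -2.120000
  f(c_2) = f(-2.120000) = 6.951872
  f(a) × f(c) < 0, new interval: [-2.840000, -2.120000]

After 2 iteration(s), the approximation is c_2 = -2.120000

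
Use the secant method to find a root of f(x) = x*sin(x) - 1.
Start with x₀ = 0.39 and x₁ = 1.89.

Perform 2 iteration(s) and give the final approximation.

f(x) = x*sin(x) - 1
x₀ = 0.39, x₁ = 1.89

Secant formula: x_{n+1} = x_n - f(x_n)(x_n - x_{n-1})/(f(x_n) - f(x_{n-1}))

Iteration 1:
  f(0.390000) = -0.851727
  f(1.890000) = 0.794528
  x_2 = 1.890000 - 0.794528×(1.890000 - 0.390000)/(0.794528 - (-0.851727))
       = 1.166059
Iteration 2:
  f(1.890000) = 0.794528
  f(1.166059) = 0.071848
  x_3 = 1.166059 - 0.071848×(1.166059 - 1.890000)/(0.071848 - 0.794528)
       = 1.094085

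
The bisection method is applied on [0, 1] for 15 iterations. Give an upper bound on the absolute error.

Bisection error bound: |error| ≤ (b-a)/2^n
|error| ≤ (1 - 0)/2^15 = 1/2^15
|error| ≤ 0.0000305176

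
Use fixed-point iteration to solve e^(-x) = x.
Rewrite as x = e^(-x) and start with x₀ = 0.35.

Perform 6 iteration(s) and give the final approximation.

Equation: e^(-x) = x
Fixed-point form: x = e^(-x)
x₀ = 0.35

x_1 = g(0.350000) = 0.704688
x_2 = g(0.704688) = 0.494263
x_3 = g(0.494263) = 0.610020
x_4 = g(0.610020) = 0.543340
x_5 = g(0.543340) = 0.580805
x_6 = g(0.580805) = 0.559448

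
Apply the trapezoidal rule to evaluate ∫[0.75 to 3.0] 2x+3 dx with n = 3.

f(x) = 2x+3
a = 0.75, b = 3.0, n = 3
h = (b - a)/n = 0.750000

Trapezoidal rule: (h/2)[f(x₀) + 2f(x₁) + 2f(x₂) + ... + f(xₙ)]

x_0 = 0.7500, f(x_0) = 4.500000, coefficient = 1
x_1 = 1.5000, f(x_1) = 6.000000, coefficient = 2
x_2 = 2.2500, f(x_2) = 7.500000, coefficient = 2
x_3 = 3.0000, f(x_3) = 9.000000, coefficient = 1

I ≈ (0.750000/2) × 40.500000 = 15.187500
Exact value: 15.187500
Error: 0.000000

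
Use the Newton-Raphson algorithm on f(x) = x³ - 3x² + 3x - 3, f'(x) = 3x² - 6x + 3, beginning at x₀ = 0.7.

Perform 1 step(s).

f(x) = x³ - 3x² + 3x - 3
f'(x) = 3x² - 6x + 3
x₀ = 0.7

Newton-Raphson formula: x_{n+1} = x_n - f(x_n)/f'(x_n)

Iteration 1:
  f(0.700000) = -2.027000
  f'(0.700000) = 0.270000
  x_1 = 0.700000 - (-2.027000)/0.270000 = 8.207407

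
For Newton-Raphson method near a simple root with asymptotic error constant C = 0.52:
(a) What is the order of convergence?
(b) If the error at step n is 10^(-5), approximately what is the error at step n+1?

(a) Newton-Raphson has quadratic (order 2) convergence near simple roots.
    This means |e_{n+1}| ≈ C|e_n|².

(b) With |e_n| = 10^(-5) and C = 0.52:
    |e_{n+1}| ≈ 0.52 × (10^(-5))² = 0.52 × 10^(-10)

(a) 2 (quadratic); (b) |e_{n+1}| ≈ 5.200e-11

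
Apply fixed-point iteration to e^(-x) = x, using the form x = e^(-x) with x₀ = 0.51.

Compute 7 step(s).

Equation: e^(-x) = x
Fixed-point form: x = e^(-x)
x₀ = 0.51

x_1 = g(0.510000) = 0.600496
x_2 = g(0.600496) = 0.548540
x_3 = g(0.548540) = 0.577793
x_4 = g(0.577793) = 0.561135
x_5 = g(0.561135) = 0.570561
x_6 = g(0.570561) = 0.565208
x_7 = g(0.565208) = 0.568242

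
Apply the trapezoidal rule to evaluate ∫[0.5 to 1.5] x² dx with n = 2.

f(x) = x²
a = 0.5, b = 1.5, n = 2
h = (b - a)/n = 0.500000

Trapezoidal rule: (h/2)[f(x₀) + 2f(x₁) + 2f(x₂) + ... + f(xₙ)]

x_0 = 0.5000, f(x_0) = 0.250000, coefficient = 1
x_1 = 1.0000, f(x_1) = 1.000000, coefficient = 2
x_2 = 1.5000, f(x_2) = 2.250000, coefficient = 1

I ≈ (0.500000/2) × 4.500000 = 1.125000
Exact value: 1.083333
Error: 0.041667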